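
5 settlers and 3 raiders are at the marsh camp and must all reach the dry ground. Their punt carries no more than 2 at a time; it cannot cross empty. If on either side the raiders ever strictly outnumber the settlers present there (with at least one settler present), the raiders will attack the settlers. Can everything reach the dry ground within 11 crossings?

Counting alone: each trip to the dry ground takes at most 2 across and each return brings at least 1 back, so after t trips out (and t−1 returns) at most 2t − (t−1) of the 8 are across; that first reaches 8 at t = 7, so at least 13 crossings are needed.
Since 11 < 13, 11 crossings cannot be enough. (The shortest complete plan in fact takes 13:)
1. 2 raiders → the dry ground.  (the marsh camp: 5S 1R; the dry ground: 0S 2R)
2. 1 raider ← the marsh camp.  (the marsh camp: 5S 2R; the dry ground: 0S 1R)
3. 2 raiders → the dry ground.  (the marsh camp: 5S 0R; the dry ground: 0S 3R)
4. 1 raider ← the marsh camp.  (the marsh camp: 5S 1R; the dry ground: 0S 2R)
5. 2 settlers → the dry ground.  (the marsh camp: 3S 1R; the dry ground: 2S 2R)
6. 1 raider ← the marsh camp.  (the marsh camp: 3S 2R; the dry ground: 2S 1R)
7. 1 settler and 1 raider → the dry ground.  (the marsh camp: 2S 1R; the dry ground: 3S 2R)
8. 1 raider ← the marsh camp.  (the marsh camp: 2S 2R; the dry ground: 3S 1R)
9. 2 raiders → the dry ground.  (the marsh camp: 2S 0R; the dry ground: 3S 3R)
10. 1 raider ← the marsh camp.  (the marsh camp: 2S 1R; the dry ground: 3S 2R)
11. 1 settler and 1 raider → the dry ground.  (the marsh camp: 1S 0R; the dry ground: 4S 3R)
12. 1 raider ← the marsh camp.  (the marsh camp: 1S 1R; the dry ground: 4S 2R)
13. 1 settler and 1 raider → the dry ground.  (the marsh camp: 0S 0R; the dry ground: 5S 3R)

No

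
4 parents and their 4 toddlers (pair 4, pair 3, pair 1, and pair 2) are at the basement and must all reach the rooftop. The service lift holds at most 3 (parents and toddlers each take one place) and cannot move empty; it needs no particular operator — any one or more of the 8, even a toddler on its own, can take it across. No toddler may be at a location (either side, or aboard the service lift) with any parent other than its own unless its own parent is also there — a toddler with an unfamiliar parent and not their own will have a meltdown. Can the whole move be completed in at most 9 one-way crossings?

Yes — this plan uses 9 crossings (≤ 9):
1. parent 4 and toddler 4 cross → the rooftop.
2. parent 4 crosses ← the basement.
3. parent 3, parent 4, and toddler 3 cross → the rooftop.
4. parent 4 and toddler 4 cross ← the basement.
5. parent 1, parent 2, and parent 4 cross → the rooftop.
6. toddler 3 crosses ← the basement.
7. toddler 3 and toddler 4 cross → the rooftop.
8. toddler 4 crosses ← the basement.
9. toddler 1, toddler 2, and toddler 4 cross → the rooftop.

Yes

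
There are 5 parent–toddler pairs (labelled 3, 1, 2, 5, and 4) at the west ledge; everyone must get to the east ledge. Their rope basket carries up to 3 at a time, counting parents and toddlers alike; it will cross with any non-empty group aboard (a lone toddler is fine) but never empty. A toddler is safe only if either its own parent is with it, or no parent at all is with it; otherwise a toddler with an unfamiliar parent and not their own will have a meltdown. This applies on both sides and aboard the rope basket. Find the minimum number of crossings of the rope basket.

Counting alone: each trip to the east ledge takes at most 3 across and each return brings at least 1 back, so after t trips out (and t−1 returns) at most 3t − (t−1) of the 10 are across; that first reaches 10 at t = 5, so at least 9 crossings are needed.
The safety rule pushes this higher. Following every safe sequence of crossings, the most of the 10 that can be at the east ledge as the rope basket arrives there on crossing 9 is 9 — never all 10.
So no plan with fewer than 11 crossings exists, and this one achieves 11:
1. parent 3 and toddler 3 cross → the east ledge.
2. parent 3 crosses ← the west ledge.
3. toddler 1, toddler 2, and toddler 5 cross → the east ledge.
4. toddler 3 crosses ← the west ledge.
5. parent 1, parent 2, and parent 5 cross → the east ledge.
6. parent 1 and toddler 1 cross ← the west ledge.
7. parent 1, parent 3, and parent 4 cross → the east ledge.
8. toddler 2 crosses ← the west ledge.
9. toddler 1 and toddler 3 cross → the east ledge.
10. toddler 3 crosses ← the west ledge.
11. toddler 2, toddler 3, and toddler 4 cross → the east ledge.

11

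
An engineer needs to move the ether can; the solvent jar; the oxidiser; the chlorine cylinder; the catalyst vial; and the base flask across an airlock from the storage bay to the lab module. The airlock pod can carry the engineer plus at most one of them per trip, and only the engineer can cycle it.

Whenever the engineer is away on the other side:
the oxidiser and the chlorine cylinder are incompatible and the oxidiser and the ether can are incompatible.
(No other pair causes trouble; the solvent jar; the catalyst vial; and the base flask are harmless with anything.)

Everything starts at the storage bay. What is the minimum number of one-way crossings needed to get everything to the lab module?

13

Counting alone: the engineer can take at most 1 across per trip to the lab module, so moving all 6 needs at least 6 loaded trips out, with a return between consecutive ones — at least 11 crossings.
The safety rule pushes this higher. Following every safe sequence of crossings, the most of the 6 that can be at the lab module as the airlock pod arrives there on crossing 11 is 5 — never all 6.
So no plan with fewer than 13 crossings exists, and this one achieves 13:
1. Engineer goes to the lab module with the oxidiser.  [the storage bay: the base flask, the catalyst vial, the chlorine cylinder, the ether can, the solvent jar | the lab module: the oxidiser]
2. Engineer goes back to the storage bay alone.  [the storage bay: the base flask, the catalyst vial, the chlorine cylinder, the ether can, the solvent jar | the lab module: the oxidiser]
3. Engineer goes to the lab module with the ether can.  [the storage bay: the base flask, the catalyst vial, the chlorine cylinder, the solvent jar | the lab module: the ether can, the oxidiser]
4. Engineer goes back to the storage bay with the oxidiser.  [the storage bay: the base flask, the catalyst vial, the chlorine cylinder, the oxidiser, the solvent jar | the lab module: the ether can]
5. Engineer goes to the lab module with the chlorine cylinder.  [the storage bay: the base flask, the catalyst vial, the oxidiser, the solvent jar | the lab module: the chlorine cylinder, the ether can]
6. Engineer goes back to the storage bay alone.  [the storage bay: the base flask, the catalyst vial, the oxidiser, the solvent jar | the lab module: the chlorine cylinder, the ether can]
7. Engineer goes to the lab module with the solvent jar.  [the storage bay: the base flask, the catalyst vial, the oxidiser | the lab module: the chlorine cylinder, the ether can, the solvent jar]
8. Engineer goes back to the storage bay alone.  [the storage bay: the base flask, the catalyst vial, the oxidiser | the lab module: the chlorine cylinder, the ether can, the solvent jar]
9. Engineer goes to the lab module with the catalyst vial.  [the storage bay: the base flask, the oxidiser | the lab module: the catalyst vial, the chlorine cylinder, the ether can, the solvent jar]
10. Engineer goes back to the storage bay alone.  [the storage bay: the base flask, the oxidiser | the lab module: the catalyst vial, the chlorine cylinder, the ether can, the solvent jar]
11. Engineer goes to the lab module with the base flask.  [the storage bay: the oxidiser | the lab module: the base flask, the catalyst vial, the chlorine cylinder, the ether can, the solvent jar]
12. Engineer goes back to the storage bay alone.  [the storage bay: the oxidiser | the lab module: the base flask, the catalyst vial, the chlorine cylinder, the ether can, the solvent jar]
13. Engineer goes to the lab module with the oxidiser.  [the storage bay: — | the lab module: the base flask, the catalyst vial, the chlorine cylinder, the ether can, the oxidiser, the solvent jar]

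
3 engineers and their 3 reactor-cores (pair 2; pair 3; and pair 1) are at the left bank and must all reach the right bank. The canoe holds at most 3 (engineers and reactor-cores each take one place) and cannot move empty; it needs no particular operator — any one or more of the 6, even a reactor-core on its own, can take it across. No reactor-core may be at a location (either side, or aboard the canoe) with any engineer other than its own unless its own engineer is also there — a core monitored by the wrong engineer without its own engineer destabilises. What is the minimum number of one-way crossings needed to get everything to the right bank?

Counting alone: each trip to the right bank takes at most 3 across and each return brings at least 1 back, so after t trips out (and t−1 returns) at most 3t − (t−1) of the 6 are across; that first reaches 6 at t = 3, so at least 5 crossings are needed.
The plan below uses exactly 5 crossings, so it is optimal:
1. engineer 2 and reactor-core 2 cross → the right bank.
2. engineer 2 crosses ← the left bank.
3. engineer 1, engineer 2, and engineer 3 cross → the right bank.
4. reactor-core 2 crosses ← the left bank.
5. reactor-core 1, reactor-core 2, and reactor-core 3 cross → the right bank.

5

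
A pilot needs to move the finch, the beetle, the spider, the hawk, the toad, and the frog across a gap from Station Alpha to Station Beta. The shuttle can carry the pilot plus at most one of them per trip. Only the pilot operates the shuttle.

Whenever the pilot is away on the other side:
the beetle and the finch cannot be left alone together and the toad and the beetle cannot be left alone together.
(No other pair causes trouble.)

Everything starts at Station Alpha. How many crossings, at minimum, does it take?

13

Counting alone: the pilot can take at most 1 across per trip to Station Beta, so moving all 6 needs at least 6 loaded trips out, with a return between consecutive ones — at least 11 crossings.
The safety rule pushes this higher. Following every safe sequence of crossings, the most of the 6 that can be at Station Beta as the shuttle arrives there on crossing 11 is 5 — never all 6.
So no plan with fewer than 13 crossings exists, and this one achieves 13:
1. Pilot goes to Station Beta with the beetle.
2. Pilot goes back to Station Alpha alone.
3. Pilot goes to Station Beta with the finch.
4. Pilot goes back to Station Alpha with the beetle.
5. Pilot goes to Station Beta with the toad.
6. Pilot goes back to Station Alpha alone.
7. Pilot goes to Station Beta with the spider.
8. Pilot goes back to Station Alpha alone.
9. Pilot goes to Station Beta with the hawk.
10. Pilot goes back to Station Alpha alone.
11. Pilot goes to Station Beta with the frog.
12. Pilot goes back to Station Alpha alone.
13. Pilot goes to Station Beta with the beetle.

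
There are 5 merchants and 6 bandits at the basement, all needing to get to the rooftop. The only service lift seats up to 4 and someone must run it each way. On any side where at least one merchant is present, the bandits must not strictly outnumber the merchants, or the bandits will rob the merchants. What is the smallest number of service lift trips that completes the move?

impossible

The bandits already outnumber the merchants at the basement before anyone moves, so the starting position itself is disallowed.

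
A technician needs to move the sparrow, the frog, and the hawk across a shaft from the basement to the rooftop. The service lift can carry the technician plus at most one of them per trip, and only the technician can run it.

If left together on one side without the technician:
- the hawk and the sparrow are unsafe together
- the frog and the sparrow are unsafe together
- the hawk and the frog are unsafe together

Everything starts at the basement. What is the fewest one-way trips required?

impossible

Whatever the first load, the items left behind include a forbidden pair without the technician. No opening move is safe, so no plan exists.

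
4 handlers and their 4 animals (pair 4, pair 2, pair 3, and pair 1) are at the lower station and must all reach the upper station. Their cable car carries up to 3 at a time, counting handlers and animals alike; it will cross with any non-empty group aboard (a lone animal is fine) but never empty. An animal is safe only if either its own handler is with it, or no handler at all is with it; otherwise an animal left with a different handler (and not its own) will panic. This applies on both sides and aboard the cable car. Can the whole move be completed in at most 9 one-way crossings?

Yes

Yes — this plan uses 9 crossings (≤ 9):
1. animal 4 and handler 4 cross → the upper station.
2. handler 4 crosses ← the lower station.
3. animal 2, handler 2, and handler 4 cross → the upper station.
4. animal 4 and handler 4 cross ← the lower station.
5. handler 1, handler 3, and handler 4 cross → the upper station.
6. animal 2 crosses ← the lower station.
7. animal 2 and animal 4 cross → the upper station.
8. animal 4 crosses ← the lower station.
9. animal 1, animal 3, and animal 4 cross → the upper station.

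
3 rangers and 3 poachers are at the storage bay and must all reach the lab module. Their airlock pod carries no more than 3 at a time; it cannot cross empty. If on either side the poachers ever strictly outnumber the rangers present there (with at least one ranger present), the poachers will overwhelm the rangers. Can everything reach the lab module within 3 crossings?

Counting alone: each trip to the lab module takes at most 3 across and each return brings at least 1 back, so after t trips out (and t−1 returns) at most 3t − (t−1) of the 6 are across; that first reaches 6 at t = 3, so at least 5 crossings are needed.
Since 3 < 5, 3 crossings cannot be enough. (The shortest complete plan in fact takes 5:)
1. 2 poachers → the lab module.  (the storage bay: 3R 1P; the lab module: 0R 2P)
2. 1 poacher ← the storage bay.  (the storage bay: 3R 2P; the lab module: 0R 1P)
3. 3 rangers → the lab module.  (the storage bay: 0R 2P; the lab module: 3R 1P)
4. 1 poacher ← the storage bay.  (the storage bay: 0R 3P; the lab module: 3R 0P)
5. 3 poachers → the lab module.  (the storage bay: 0R 0P; the lab module: 3R 3P)

No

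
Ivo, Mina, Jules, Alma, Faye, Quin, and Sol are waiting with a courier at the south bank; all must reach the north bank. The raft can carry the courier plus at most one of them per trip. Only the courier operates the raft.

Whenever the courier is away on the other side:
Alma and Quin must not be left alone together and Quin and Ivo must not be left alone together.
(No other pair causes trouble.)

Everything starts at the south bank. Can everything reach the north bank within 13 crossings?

Counting alone: the courier can take at most 1 across per trip to the north bank, so moving all 7 needs at least 7 loaded trips out, with a return between consecutive ones — at least 13 crossings.
The safety rule pushes this higher. Following every safe sequence of crossings, the most of the 7 that can be at the north bank as the raft arrives there on crossing 13 is 6 — never all 7.
So the move cannot be finished within 13 crossings. (The shortest complete plan takes 15:)
1. Courier goes to the north bank with Quin.  [the south bank: Alma, Faye, Ivo, Jules, Mina, Sol | the north bank: Quin]
2. Courier goes back to the south bank alone.  [the south bank: Alma, Faye, Ivo, Jules, Mina, Sol | the north bank: Quin]
3. Courier goes to the north bank with Ivo.  [the south bank: Alma, Faye, Jules, Mina, Sol | the north bank: Ivo, Quin]
4. Courier goes back to the south bank with Quin.  [the south bank: Alma, Faye, Jules, Mina, Quin, Sol | the north bank: Ivo]
5. Courier goes to the north bank with Alma.  [the south bank: Faye, Jules, Mina, Quin, Sol | the north bank: Alma, Ivo]
6. Courier goes back to the south bank alone.  [the south bank: Faye, Jules, Mina, Quin, Sol | the north bank: Alma, Ivo]
7. Courier goes to the north bank with Mina.  [the south bank: Faye, Jules, Quin, Sol | the north bank: Alma, Ivo, Mina]
8. Courier goes back to the south bank alone.  [the south bank: Faye, Jules, Quin, Sol | the north bank: Alma, Ivo, Mina]
9. Courier goes to the north bank with Jules.  [the south bank: Faye, Quin, Sol | the north bank: Alma, Ivo, Jules, Mina]
10. Courier goes back to the south bank alone.  [the south bank: Faye, Quin, Sol | the north bank: Alma, Ivo, Jules, Mina]
11. Courier goes to the north bank with Faye.  [the south bank: Quin, Sol | the north bank: Alma, Faye, Ivo, Jules, Mina]
12. Courier goes back to the south bank alone.  [the south bank: Quin, Sol | the north bank: Alma, Faye, Ivo, Jules, Mina]
13. Courier goes to the north bank with Sol.  [the south bank: Quin | the north bank: Alma, Faye, Ivo, Jules, Mina, Sol]
14. Courier goes back to the south bank alone.  [the south bank: Quin | the north bank: Alma, Faye, Ivo, Jules, Mina, Sol]
15. Courier goes to the north bank with Quin.  [the south bank: — | the north bank: Alma, Faye, Ivo, Jules, Mina, Quin, Sol]

No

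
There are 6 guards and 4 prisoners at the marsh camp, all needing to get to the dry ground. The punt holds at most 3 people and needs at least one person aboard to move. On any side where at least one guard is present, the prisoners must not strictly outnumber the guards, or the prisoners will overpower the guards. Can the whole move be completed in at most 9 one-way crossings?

Yes — this plan uses 9 crossings (≤ 9):
1. 2 prisoners → the dry ground.  (the marsh camp: 6G 2P; the dry ground: 0G 2P)
2. 1 prisoner ← the marsh camp.  (the marsh camp: 6G 3P; the dry ground: 0G 1P)
3. 3 prisoners → the dry ground.  (the marsh camp: 6G 0P; the dry ground: 0G 4P)
4. 1 prisoner ← the marsh camp.  (the marsh camp: 6G 1P; the dry ground: 0G 3P)
5. 3 guards → the dry ground.  (the marsh camp: 3G 1P; the dry ground: 3G 3P)
6. 1 prisoner ← the marsh camp.  (the marsh camp: 3G 2P; the dry ground: 3G 2P)
7. 1 guard and 2 prisoners → the dry ground.  (the marsh camp: 2G 0P; the dry ground: 4G 4P)
8. 1 prisoner ← the marsh camp.  (the marsh camp: 2G 1P; the dry ground: 4G 3P)
9. 2 guards and 1 prisoner → the dry ground.  (the marsh camp: 0G 0P; the dry ground: 6G 4P)

Yes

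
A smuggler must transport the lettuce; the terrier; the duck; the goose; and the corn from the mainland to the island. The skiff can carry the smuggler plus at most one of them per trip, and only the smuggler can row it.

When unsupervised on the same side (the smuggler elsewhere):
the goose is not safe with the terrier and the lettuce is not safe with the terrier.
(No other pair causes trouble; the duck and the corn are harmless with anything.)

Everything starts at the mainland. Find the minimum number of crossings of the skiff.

Counting alone: the smuggler can take at most 1 across per trip to the island, so moving all 5 needs at least 5 loaded trips out, with a return between consecutive ones — at least 9 crossings.
The safety rule pushes this higher. Following every safe sequence of crossings, the most of the 5 that can be at the island as the skiff arrives there on crossing 9 is 4 — never all 5.
So no plan with fewer than 11 crossings exists, and this one achieves 11:
1. Smuggler goes to the island with the terrier.  [the mainland: the corn, the duck, the goose, the lettuce | the island: the terrier]
2. Smuggler goes back to the mainland alone.  [the mainland: the corn, the duck, the goose, the lettuce | the island: the terrier]
3. Smuggler goes to the island with the lettuce.  [the mainland: the corn, the duck, the goose | the island: the lettuce, the terrier]
4. Smuggler goes back to the mainland with the terrier.  [the mainland: the corn, the duck, the goose, the terrier | the island: the lettuce]
5. Smuggler goes to the island with the goose.  [the mainland: the corn, the duck, the terrier | the island: the goose, the lettuce]
6. Smuggler goes back to the mainland alone.  [the mainland: the corn, the duck, the terrier | the island: the goose, the lettuce]
7. Smuggler goes to the island with the duck.  [the mainland: the corn, the terrier | the island: the duck, the goose, the lettuce]
8. Smuggler goes back to the mainland alone.  [the mainland: the corn, the terrier | the island: the duck, the goose, the lettuce]
9. Smuggler goes to the island with the corn.  [the mainland: the terrier | the island: the corn, the duck, the goose, the lettuce]
10. Smuggler goes back to the mainland alone.  [the mainland: the terrier | the island: the corn, the duck, the goose, the lettuce]
11. Smuggler goes to the island with the terrier.  [the mainland: — | the island: the corn, the duck, the goose, the lettuce, the terrier]

11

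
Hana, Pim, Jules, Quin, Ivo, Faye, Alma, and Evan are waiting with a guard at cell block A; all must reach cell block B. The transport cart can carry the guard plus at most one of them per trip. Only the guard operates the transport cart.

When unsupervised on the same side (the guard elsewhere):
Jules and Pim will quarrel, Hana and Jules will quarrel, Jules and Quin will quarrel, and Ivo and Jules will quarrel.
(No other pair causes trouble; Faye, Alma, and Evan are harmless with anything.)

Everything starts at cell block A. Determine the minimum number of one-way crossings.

Following every safe sequence of crossings from the start, the most of the 8 that can be at cell block B as the transport cart arrives there on crossings 1, 3, 5, 7, 9 is 1, 2, 3, 4, 5 respectively; the best ever achieved is 5 of 8.
From crossing 11 on, no configuration arises that was not already reachable earlier: only 88 distinct safe configurations (who is on which side, and where the transport cart is) can ever be reached, none of them has everyone across, and every continuation just revisits them. So no valid plan exists.

impossible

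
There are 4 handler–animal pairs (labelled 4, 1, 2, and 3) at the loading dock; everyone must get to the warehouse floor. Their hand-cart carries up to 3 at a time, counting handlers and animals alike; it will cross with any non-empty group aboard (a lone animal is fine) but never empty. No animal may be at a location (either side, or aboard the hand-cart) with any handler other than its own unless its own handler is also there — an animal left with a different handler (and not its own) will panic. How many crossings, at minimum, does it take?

Counting alone: each trip to the warehouse floor takes at most 3 across and each return brings at least 1 back, so after t trips out (and t−1 returns) at most 3t − (t−1) of the 8 are across; that first reaches 8 at t = 4, so at least 7 crossings are needed.
The safety rule pushes this higher. Following every safe sequence of crossings, the most of the 8 that can be at the warehouse floor as the hand-cart arrives there on crossing 7 is 7 — never all 8.
So no plan with fewer than 9 crossings exists, and this one achieves 9:
1. animal 4 and handler 4 cross → the warehouse floor.
2. handler 4 crosses ← the loading dock.
3. animal 1, handler 1, and handler 4 cross → the warehouse floor.
4. animal 4 and handler 4 cross ← the loading dock.
5. handler 2, handler 3, and handler 4 cross → the warehouse floor.
6. animal 1 crosses ← the loading dock.
7. animal 1 and animal 4 cross → the warehouse floor.
8. animal 4 crosses ← the loading dock.
9. animal 2, animal 3, and animal 4 cross → the warehouse floor.

9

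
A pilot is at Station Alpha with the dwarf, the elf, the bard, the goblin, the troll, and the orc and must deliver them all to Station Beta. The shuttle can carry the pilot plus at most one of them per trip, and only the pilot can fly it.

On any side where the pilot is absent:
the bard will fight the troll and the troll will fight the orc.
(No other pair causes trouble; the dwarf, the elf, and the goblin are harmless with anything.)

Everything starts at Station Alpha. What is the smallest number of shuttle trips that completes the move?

13

Counting alone: the pilot can take at most 1 across per trip to Station Beta, so moving all 6 needs at least 6 loaded trips out, with a return between consecutive ones — at least 11 crossings.
The safety rule pushes this higher. Following every safe sequence of crossings, the most of the 6 that can be at Station Beta as the shuttle arrives there on crossing 11 is 5 — never all 6.
So no plan with fewer than 13 crossings exists, and this one achieves 13:
1. Pilot goes to Station Beta with the troll.
2. Pilot goes back to Station Alpha alone.
3. Pilot goes to Station Beta with the dwarf.
4. Pilot goes back to Station Alpha alone.
5. Pilot goes to Station Beta with the elf.
6. Pilot goes back to Station Alpha alone.
7. Pilot goes to Station Beta with the bard.
8. Pilot goes back to Station Alpha with the troll.
9. Pilot goes to Station Beta with the orc.
10. Pilot goes back to Station Alpha alone.
11. Pilot goes to Station Beta with the goblin.
12. Pilot goes back to Station Alpha alone.
13. Pilot goes to Station Beta with the troll.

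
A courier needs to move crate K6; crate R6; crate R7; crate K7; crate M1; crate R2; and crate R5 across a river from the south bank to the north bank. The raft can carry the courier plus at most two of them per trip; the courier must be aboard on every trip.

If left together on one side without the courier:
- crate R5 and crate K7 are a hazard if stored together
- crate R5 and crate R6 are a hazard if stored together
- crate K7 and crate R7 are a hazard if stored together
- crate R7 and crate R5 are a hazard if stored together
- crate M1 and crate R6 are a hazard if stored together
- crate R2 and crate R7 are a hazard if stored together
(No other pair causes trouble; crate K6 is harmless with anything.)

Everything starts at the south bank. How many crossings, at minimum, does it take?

impossible

Whatever the first load, the items left behind include a forbidden pair without the courier. No opening move is safe, so no plan exists.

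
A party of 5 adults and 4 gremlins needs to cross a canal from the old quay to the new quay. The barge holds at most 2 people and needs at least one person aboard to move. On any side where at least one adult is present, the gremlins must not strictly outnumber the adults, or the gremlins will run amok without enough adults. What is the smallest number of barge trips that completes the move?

Counting alone: each trip to the new quay takes at most 2 across and each return brings at least 1 back, so after t trips out (and t−1 returns) at most 2t − (t−1) of the 9 are across; that first reaches 9 at t = 8, so at least 15 crossings are needed.
The plan below uses exactly 15 crossings, so it is optimal:
1. 2 gremlins → the new quay.  (the old quay: 5A 2G; the new quay: 0A 2G)
2. 1 gremlin ← the old quay.  (the old quay: 5A 3G; the new quay: 0A 1G)
3. 2 gremlins → the new quay.  (the old quay: 5A 1G; the new quay: 0A 3G)
4. 1 gremlin ← the old quay.  (the old quay: 5A 2G; the new quay: 0A 2G)
5. 2 adults → the new quay.  (the old quay: 3A 2G; the new quay: 2A 2G)
6. 1 gremlin ← the old quay.  (the old quay: 3A 3G; the new quay: 2A 1G)
7. 1 adult and 1 gremlin → the new quay.  (the old quay: 2A 2G; the new quay: 3A 2G)
8. 1 adult ← the old quay.  (the old quay: 3A 2G; the new quay: 2A 2G)
9. 1 adult and 1 gremlin → the new quay.  (the old quay: 2A 1G; the new quay: 3A 3G)
10. 1 gremlin ← the old quay.  (the old quay: 2A 2G; the new quay: 3A 2G)
11. 1 adult and 1 gremlin → the new quay.  (the old quay: 1A 1G; the new quay: 4A 3G)
12. 1 adult ← the old quay.  (the old quay: 2A 1G; the new quay: 3A 3G)
13. 1 adult and 1 gremlin → the new quay.  (the old quay: 1A 0G; the new quay: 4A 4G)
14. 1 gremlin ← the old quay.  (the old quay: 1A 1G; the new quay: 4A 3G)
15. 1 adult and 1 gremlin → the new quay.  (the old quay: 0A 0G; the new quay: 5A 4G)

15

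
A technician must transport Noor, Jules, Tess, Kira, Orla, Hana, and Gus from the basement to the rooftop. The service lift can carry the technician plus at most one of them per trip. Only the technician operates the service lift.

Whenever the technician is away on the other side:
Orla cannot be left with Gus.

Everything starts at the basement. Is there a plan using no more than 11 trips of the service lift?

No

Counting alone: the technician can take at most 1 across per trip to the rooftop, so moving all 7 needs at least 7 loaded trips out, with a return between consecutive ones — at least 13 crossings.
Since 11 < 13, 11 crossings cannot be enough. (The shortest complete plan in fact takes 13:)
1. Technician goes to the rooftop with Orla.  [the basement: Gus, Hana, Jules, Kira, Noor, Tess | the rooftop: Orla]
2. Technician goes back to the basement alone.  [the basement: Gus, Hana, Jules, Kira, Noor, Tess | the rooftop: Orla]
3. Technician goes to the rooftop with Noor.  [the basement: Gus, Hana, Jules, Kira, Tess | the rooftop: Noor, Orla]
4. Technician goes back to the basement alone.  [the basement: Gus, Hana, Jules, Kira, Tess | the rooftop: Noor, Orla]
5. Technician goes to the rooftop with Jules.  [the basement: Gus, Hana, Kira, Tess | the rooftop: Jules, Noor, Orla]
6. Technician goes back to the basement alone.  [the basement: Gus, Hana, Kira, Tess | the rooftop: Jules, Noor, Orla]
7. Technician goes to the rooftop with Tess.  [the basement: Gus, Hana, Kira | the rooftop: Jules, Noor, Orla, Tess]
8. Technician goes back to the basement alone.  [the basement: Gus, Hana, Kira | the rooftop: Jules, Noor, Orla, Tess]
9. Technician goes to the rooftop with Kira.  [the basement: Gus, Hana | the rooftop: Jules, Kira, Noor, Orla, Tess]
10. Technician goes back to the basement alone.  [the basement: Gus, Hana | the rooftop: Jules, Kira, Noor, Orla, Tess]
11. Technician goes to the rooftop with Hana.  [the basement: Gus | the rooftop: Hana, Jules, Kira, Noor, Orla, Tess]
12. Technician goes back to the basement alone.  [the basement: Gus | the rooftop: Hana, Jules, Kira, Noor, Orla, Tess]
13. Technician goes to the rooftop with Gus.  [the basement: — | the rooftop: Gus, Hana, Jules, Kira, Noor, Orla, Tess]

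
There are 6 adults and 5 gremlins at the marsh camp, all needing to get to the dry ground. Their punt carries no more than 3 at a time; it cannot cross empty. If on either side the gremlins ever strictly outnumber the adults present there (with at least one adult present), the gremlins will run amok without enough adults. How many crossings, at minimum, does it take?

Counting alone: each trip to the dry ground takes at most 3 across and each return brings at least 1 back, so after t trips out (and t−1 returns) at most 3t − (t−1) of the 11 are across; that first reaches 11 at t = 5, so at least 9 crossings are needed.
The plan below uses exactly 9 crossings, so it is optimal:
1. 3 gremlins → the dry ground.  (the marsh camp: 6A 2G; the dry ground: 0A 3G)
2. 1 gremlin ← the marsh camp.  (the marsh camp: 6A 3G; the dry ground: 0A 2G)
3. 3 adults → the dry ground.  (the marsh camp: 3A 3G; the dry ground: 3A 2G)
4. 1 adult ← the marsh camp.  (the marsh camp: 4A 3G; the dry ground: 2A 2G)
5. 2 adults and 1 gremlin → the dry ground.  (the marsh camp: 2A 2G; the dry ground: 4A 3G)
6. 1 adult ← the marsh camp.  (the marsh camp: 3A 2G; the dry ground: 3A 3G)
7. 2 adults and 1 gremlin → the dry ground.  (the marsh camp: 1A 1G; the dry ground: 5A 4G)
8. 1 adult ← the marsh camp.  (the marsh camp: 2A 1G; the dry ground: 4A 4G)
9. 2 adults and 1 gremlin → the dry ground.  (the marsh camp: 0A 0G; the dry ground: 6A 5G)

9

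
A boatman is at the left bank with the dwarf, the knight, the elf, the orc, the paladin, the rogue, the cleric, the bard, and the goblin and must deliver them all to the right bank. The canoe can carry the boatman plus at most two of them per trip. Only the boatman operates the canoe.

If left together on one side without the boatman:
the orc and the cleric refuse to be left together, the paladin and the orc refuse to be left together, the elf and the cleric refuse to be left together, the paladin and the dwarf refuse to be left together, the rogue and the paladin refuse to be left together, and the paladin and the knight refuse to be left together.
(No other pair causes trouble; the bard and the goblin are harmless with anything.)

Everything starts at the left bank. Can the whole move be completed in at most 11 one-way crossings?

Yes

Yes — this plan uses 11 crossings (≤ 11):
1. Boatman goes to the right bank with the cleric and the paladin.  [the left bank: the bard, the dwarf, the elf, the goblin, the knight, the orc, the rogue | the right bank: the cleric, the paladin]
2. Boatman goes back to the left bank alone.  [the left bank: the bard, the dwarf, the elf, the goblin, the knight, the orc, the rogue | the right bank: the cleric, the paladin]
3. Boatman goes to the right bank with the elf.  [the left bank: the bard, the dwarf, the goblin, the knight, the orc, the rogue | the right bank: the cleric, the elf, the paladin]
4. Boatman goes back to the left bank with the cleric.  [the left bank: the bard, the cleric, the dwarf, the goblin, the knight, the orc, the rogue | the right bank: the elf, the paladin]
5. Boatman goes to the right bank with the dwarf and the orc.  [the left bank: the bard, the cleric, the goblin, the knight, the rogue | the right bank: the dwarf, the elf, the orc, the paladin]
6. Boatman goes back to the left bank with the paladin.  [the left bank: the bard, the cleric, the goblin, the knight, the paladin, the rogue | the right bank: the dwarf, the elf, the orc]
7. Boatman goes to the right bank with the knight and the rogue.  [the left bank: the bard, the cleric, the goblin, the paladin | the right bank: the dwarf, the elf, the knight, the orc, the rogue]
8. Boatman goes back to the left bank alone.  [the left bank: the bard, the cleric, the goblin, the paladin | the right bank: the dwarf, the elf, the knight, the orc, the rogue]
9. Boatman goes to the right bank with the bard and the goblin.  [the left bank: the cleric, the paladin | the right bank: the bard, the dwarf, the elf, the goblin, the knight, the orc, the rogue]
10. Boatman goes back to the left bank alone.  [the left bank: the cleric, the paladin | the right bank: the bard, the dwarf, the elf, the goblin, the knight, the orc, the rogue]
11. Boatman goes to the right bank with the cleric and the paladin.  [the left bank: — | the right bank: the bard, the cleric, the dwarf, the elf, the goblin, the knight, the orc, the paladin, the rogue]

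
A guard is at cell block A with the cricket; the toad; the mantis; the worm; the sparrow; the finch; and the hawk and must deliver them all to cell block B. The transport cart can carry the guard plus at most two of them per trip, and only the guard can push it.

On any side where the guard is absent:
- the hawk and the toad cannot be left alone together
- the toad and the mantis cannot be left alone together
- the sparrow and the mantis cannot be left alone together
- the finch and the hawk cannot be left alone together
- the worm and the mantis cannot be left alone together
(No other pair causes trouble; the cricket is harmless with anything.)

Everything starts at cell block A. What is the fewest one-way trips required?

9

Counting alone: the guard can take at most 2 across per trip to cell block B, so moving all 7 needs at least 4 loaded trips out, with a return between consecutive ones — at least 7 crossings.
The safety rule pushes this higher. Following every safe sequence of crossings, the most of the 7 that can be at cell block B as the transport cart arrives there on crossing 7 is 6 — never all 7.
So no plan with fewer than 9 crossings exists, and this one achieves 9:
1. Guard goes to cell block B with the hawk and the mantis.  [cell block A: the cricket, the finch, the sparrow, the toad, the worm | cell block B: the hawk, the mantis]
2. Guard goes back to cell block A alone.  [cell block A: the cricket, the finch, the sparrow, the toad, the worm | cell block B: the hawk, the mantis]
3. Guard goes to cell block B with the cricket.  [cell block A: the finch, the sparrow, the toad, the worm | cell block B: the cricket, the hawk, the mantis]
4. Guard goes back to cell block A alone.  [cell block A: the finch, the sparrow, the toad, the worm | cell block B: the cricket, the hawk, the mantis]
5. Guard goes to cell block B with the toad and the worm.  [cell block A: the finch, the sparrow | cell block B: the cricket, the hawk, the mantis, the toad, the worm]
6. Guard goes back to cell block A with the hawk and the mantis.  [cell block A: the finch, the hawk, the mantis, the sparrow | cell block B: the cricket, the toad, the worm]
7. Guard goes to cell block B with the finch and the sparrow.  [cell block A: the hawk, the mantis | cell block B: the cricket, the finch, the sparrow, the toad, the worm]
8. Guard goes back to cell block A alone.  [cell block A: the hawk, the mantis | cell block B: the cricket, the finch, the sparrow, the toad, the worm]
9. Guard goes to cell block B with the hawk and the mantis.  [cell block A: — | cell block B: the cricket, the finch, the hawk, the mantis, the sparrow, the toad, the worm]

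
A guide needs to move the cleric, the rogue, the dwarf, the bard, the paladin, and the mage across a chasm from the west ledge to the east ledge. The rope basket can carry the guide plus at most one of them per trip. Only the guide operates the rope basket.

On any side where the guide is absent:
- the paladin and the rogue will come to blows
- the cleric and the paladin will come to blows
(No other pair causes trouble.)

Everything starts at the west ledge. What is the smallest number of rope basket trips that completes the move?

13

Counting alone: the guide can take at most 1 across per trip to the east ledge, so moving all 6 needs at least 6 loaded trips out, with a return between consecutive ones — at least 11 crossings.
The safety rule pushes this higher. Following every safe sequence of crossings, the most of the 6 that can be at the east ledge as the rope basket arrives there on crossing 11 is 5 — never all 6.
So no plan with fewer than 13 crossings exists, and this one achieves 13:
1. Guide goes to the east ledge with the paladin.  [the west ledge: the bard, the cleric, the dwarf, the mage, the rogue | the east ledge: the paladin]
2. Guide goes back to the west ledge alone.  [the west ledge: the bard, the cleric, the dwarf, the mage, the rogue | the east ledge: the paladin]
3. Guide goes to the east ledge with the cleric.  [the west ledge: the bard, the dwarf, the mage, the rogue | the east ledge: the cleric, the paladin]
4. Guide goes back to the west ledge with the paladin.  [the west ledge: the bard, the dwarf, the mage, the paladin, the rogue | the east ledge: the cleric]
5. Guide goes to the east ledge with the rogue.  [the west ledge: the bard, the dwarf, the mage, the paladin | the east ledge: the cleric, the rogue]
6. Guide goes back to the west ledge alone.  [the west ledge: the bard, the dwarf, the mage, the paladin | the east ledge: the cleric, the rogue]
7. Guide goes to the east ledge with the dwarf.  [the west ledge: the bard, the mage, the paladin | the east ledge: the cleric, the dwarf, the rogue]
8. Guide goes back to the west ledge alone.  [the west ledge: the bard, the mage, the paladin | the east ledge: the cleric, the dwarf, the rogue]
9. Guide goes to the east ledge with the bard.  [the west ledge: the mage, the paladin | the east ledge: the bard, the cleric, the dwarf, the rogue]
10. Guide goes back to the west ledge alone.  [the west ledge: the mage, the paladin | the east ledge: the bard, the cleric, the dwarf, the rogue]
11. Guide goes to the east ledge with the mage.  [the west ledge: the paladin | the east ledge: the bard, the cleric, the dwarf, the mage, the rogue]
12. Guide goes back to the west ledge alone.  [the west ledge: the paladin | the east ledge: the bard, the cleric, the dwarf, the mage, the rogue]
13. Guide goes to the east ledge with the paladin.  [the west ledge: — | the east ledge: the bard, the cleric, the dwarf, the mage, the paladin, the rogue]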